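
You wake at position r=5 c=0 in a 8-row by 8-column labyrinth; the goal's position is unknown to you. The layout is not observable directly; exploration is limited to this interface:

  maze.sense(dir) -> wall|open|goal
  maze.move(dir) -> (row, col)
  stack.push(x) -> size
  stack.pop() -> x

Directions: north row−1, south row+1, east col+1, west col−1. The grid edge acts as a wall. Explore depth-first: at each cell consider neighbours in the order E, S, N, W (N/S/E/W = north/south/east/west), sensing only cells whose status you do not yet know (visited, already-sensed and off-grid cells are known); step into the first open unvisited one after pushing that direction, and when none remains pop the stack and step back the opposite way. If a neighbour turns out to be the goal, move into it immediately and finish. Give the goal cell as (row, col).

>>> maze.sense dir→east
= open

>>> stack.push x→east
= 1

>>> maze.move dir→east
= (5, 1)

>>> maze.sense dir→east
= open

>>> stack.push x→east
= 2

>>> maze.move dir→east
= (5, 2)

>>> maze.sense dir→east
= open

>>> stack.push x→east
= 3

>>> maze.move dir→east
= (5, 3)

>>> maze.sense dir→east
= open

>>> stack.push x→east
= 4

>>> maze.move dir→east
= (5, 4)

>>> maze.sense dir→east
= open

>>> stack.push x→east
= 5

>>> maze.move dir→east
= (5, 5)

>>> maze.sense dir→east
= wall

>>> maze.sense dir→south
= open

>>> stack.push x→south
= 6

>>> maze.move dir→south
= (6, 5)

>>> maze.sense dir→east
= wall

>>> maze.sense dir→south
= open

>>> stack.push x→south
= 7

>>> maze.move dir→south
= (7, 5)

>>> maze.sense dir→east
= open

>>> stack.push x→east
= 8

>>> maze.move dir→east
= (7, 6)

>>> maze.sense dir→east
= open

>>> stack.push x→east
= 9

>>> maze.move dir→east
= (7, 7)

>>> maze.sense dir→north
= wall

>>> stack.pop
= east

>>> maze.move dir→west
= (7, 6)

>>> stack.pop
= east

>>> maze.move dir→west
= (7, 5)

>>> maze.sense dir→west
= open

>>> stack.push x→west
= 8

>>> maze.move dir→west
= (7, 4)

>>> maze.sense dir→north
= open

>>> stack.push x→north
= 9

>>> maze.move dir→north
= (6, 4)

>>> maze.sense dir→west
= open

>>> stack.push x→west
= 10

>>> maze.move dir→west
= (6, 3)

>>> maze.sense dir→south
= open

>>> stack.push x→south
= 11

>>> maze.move dir→south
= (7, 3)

>>> maze.sense dir→west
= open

>>> stack.push x→west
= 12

>>> maze.move dir→west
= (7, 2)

>>> maze.sense dir→north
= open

>>> stack.push x→north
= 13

>>> maze.move dir→north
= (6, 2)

>>> maze.sense dir→west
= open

>>> stack.push x→west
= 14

>>> maze.move dir→west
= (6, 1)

>>> maze.sense dir→south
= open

>>> stack.push x→south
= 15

>>> maze.move dir→south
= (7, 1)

>>> maze.sense dir→west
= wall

>>> stack.pop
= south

>>> maze.move dir→north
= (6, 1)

>>> maze.sense dir→west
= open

>>> stack.push x→west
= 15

>>> maze.move dir→west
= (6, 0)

>>> stack.pop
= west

>>> maze.move dir→east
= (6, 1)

>>> stack.pop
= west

>>> maze.move dir→east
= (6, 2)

>>> stack.pop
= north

>>> maze.move dir→south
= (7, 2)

>>> stack.pop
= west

>>> maze.move dir→east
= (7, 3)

>>> stack.pop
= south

>>> maze.move dir→north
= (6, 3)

>>> stack.pop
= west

>>> maze.move dir→east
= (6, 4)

>>> stack.pop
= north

>>> maze.move dir→south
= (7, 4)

>>> stack.pop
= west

>>> maze.move dir→east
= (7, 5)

>>> stack.pop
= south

>>> maze.move dir→north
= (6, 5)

>>> stack.pop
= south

>>> maze.move dir→north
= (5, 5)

>>> maze.sense dir→north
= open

>>> stack.push x→north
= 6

>>> maze.move dir→north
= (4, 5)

>>> maze.sense dir→east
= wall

>>> maze.sense dir→north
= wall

>>> maze.sense dir→west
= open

>>> stack.push x→west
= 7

>>> maze.move dir→west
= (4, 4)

>>> maze.sense dir→north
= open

>>> stack.push x→north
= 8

>>> maze.move dir→north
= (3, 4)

>>> maze.sense dir→north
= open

>>> stack.push x→north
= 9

>>> maze.move dir→north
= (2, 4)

>>> maze.sense dir→east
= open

>>> stack.push x→east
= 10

>>> maze.move dir→east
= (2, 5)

>>> maze.sense dir→east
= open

>>> stack.push x→east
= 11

>>> maze.move dir→east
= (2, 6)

>>> maze.sense dir→east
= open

>>> stack.push x→east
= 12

>>> maze.move dir→east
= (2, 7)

>>> maze.sense dir→south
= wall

>>> maze.sense dir→north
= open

>>> stack.push x→north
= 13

>>> maze.move dir→north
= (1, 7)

>>> maze.sense dir→north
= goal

>>> maze.move dir→north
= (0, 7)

Answer: (0, 7)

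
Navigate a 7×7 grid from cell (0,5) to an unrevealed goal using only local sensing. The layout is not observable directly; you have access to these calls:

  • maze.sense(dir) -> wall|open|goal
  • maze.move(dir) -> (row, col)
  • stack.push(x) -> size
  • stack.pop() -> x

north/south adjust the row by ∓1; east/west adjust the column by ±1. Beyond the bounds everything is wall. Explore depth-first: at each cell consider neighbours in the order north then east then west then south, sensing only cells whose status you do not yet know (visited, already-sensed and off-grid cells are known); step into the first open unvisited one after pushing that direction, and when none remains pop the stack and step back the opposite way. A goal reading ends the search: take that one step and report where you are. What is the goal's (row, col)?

Invoking sense(dir=east), yielding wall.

I run sense(dir=west), and get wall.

I call sense(dir=south), and see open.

Invoking push(x=south), — result: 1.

Calling move(dir=south), yielding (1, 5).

Calling sense(dir=east), giving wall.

I call sense(dir=west), yielding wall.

Using sense(dir=south), : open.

Then push(x=south), → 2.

Calling move(dir=south), which returns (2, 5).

I run sense(dir=east), giving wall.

I use sense(dir=west), giving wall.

I use sense(dir=south), — result: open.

Invoking push(x=south), giving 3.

I use move(dir=south), — result: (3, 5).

Next I call sense(dir=east), and get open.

I run push(x=east), → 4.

Calling move(dir=east), yielding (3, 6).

Using sense(dir=south), and observe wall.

I run pop, and see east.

I try move(dir=west), yielding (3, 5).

I invoke sense(dir=west), which returns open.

I run push(x=west), → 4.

I run move(dir=west), yielding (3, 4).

I call sense(dir=west), which returns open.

Calling push(x=west), : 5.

I try move(dir=west), → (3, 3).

I call sense(dir=north), which returns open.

Now I run push(x=north), and get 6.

I call move(dir=north), → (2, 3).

Now I run sense(dir=north), giving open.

I run push(x=north), — result: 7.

I run move(dir=north), and see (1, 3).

I call sense(dir=north), → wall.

Using sense(dir=west), : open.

I invoke push(x=west), and see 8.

Calling move(dir=west), → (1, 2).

Then sense(dir=north), — result: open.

Calling push(x=north), which returns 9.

Using move(dir=north), giving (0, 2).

Invoking sense(dir=west), giving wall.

Calling pop, — result: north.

Invoking move(dir=south), and see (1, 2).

I run sense(dir=west), — result: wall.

I invoke sense(dir=south), which returns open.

Using push(x=south), : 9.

Now I run move(dir=south), and get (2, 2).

Then sense(dir=west), yielding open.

I invoke push(x=west), — result: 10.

Invoking move(dir=west), and get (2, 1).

I run sense(dir=west), and see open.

I use push(x=west), giving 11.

Calling move(dir=west), and observe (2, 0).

I call sense(dir=north), yielding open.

I try push(x=north), and see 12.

I call move(dir=north), and see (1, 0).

I run sense(dir=north), yielding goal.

Invoking move(dir=north), → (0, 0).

Answer: (0, 0)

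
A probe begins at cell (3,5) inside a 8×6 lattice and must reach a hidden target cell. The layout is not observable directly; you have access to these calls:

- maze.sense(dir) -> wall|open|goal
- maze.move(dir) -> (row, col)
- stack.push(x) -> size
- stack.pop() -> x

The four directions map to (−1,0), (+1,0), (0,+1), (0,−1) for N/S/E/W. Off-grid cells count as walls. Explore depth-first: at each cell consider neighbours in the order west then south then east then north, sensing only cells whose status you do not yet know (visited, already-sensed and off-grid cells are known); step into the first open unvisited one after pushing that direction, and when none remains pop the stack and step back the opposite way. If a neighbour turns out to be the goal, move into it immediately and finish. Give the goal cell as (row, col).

==> maze.sense(dir: west)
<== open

==> stack.push(x: west)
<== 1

==> maze.move(dir: west)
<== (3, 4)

==> maze.sense(dir: west)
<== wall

==> maze.sense(dir: south)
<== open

==> stack.push(x: south)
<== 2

==> maze.move(dir: south)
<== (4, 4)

==> maze.sense(dir: west)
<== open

==> stack.push(x: west)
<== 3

==> maze.move(dir: west)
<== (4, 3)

==> maze.sense(dir: west)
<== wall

==> maze.sense(dir: south)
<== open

==> stack.push(x: south)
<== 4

==> maze.move(dir: south)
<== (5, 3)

==> maze.sense(dir: west)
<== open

==> stack.push(x: west)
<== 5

==> maze.move(dir: west)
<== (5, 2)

==> maze.sense(dir: west)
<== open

==> stack.push(x: west)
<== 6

==> maze.move(dir: west)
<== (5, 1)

==> maze.sense(dir: west)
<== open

==> stack.push(x: west)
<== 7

==> maze.move(dir: west)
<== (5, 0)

==> maze.sense(dir: south)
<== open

==> stack.push(x: south)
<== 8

==> maze.move(dir: south)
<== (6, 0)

==> maze.sense(dir: south)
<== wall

==> maze.sense(dir: east)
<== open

==> stack.push(x: east)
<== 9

==> maze.move(dir: east)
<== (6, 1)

==> maze.sense(dir: south)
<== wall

==> maze.sense(dir: east)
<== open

==> stack.push(x: east)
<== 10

==> maze.move(dir: east)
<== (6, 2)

==> maze.sense(dir: south)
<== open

==> stack.push(x: south)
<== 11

==> maze.move(dir: south)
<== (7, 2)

==> maze.sense(dir: east)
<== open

==> stack.push(x: east)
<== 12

==> maze.move(dir: east)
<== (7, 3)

==> maze.sense(dir: east)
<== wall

==> maze.sense(dir: north)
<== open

==> stack.push(x: north)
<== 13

==> maze.move(dir: north)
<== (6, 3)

==> maze.sense(dir: east)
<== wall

==> stack.pop()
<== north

==> maze.move(dir: south)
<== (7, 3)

==> stack.pop()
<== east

==> maze.move(dir: west)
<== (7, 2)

==> stack.pop()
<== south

==> maze.move(dir: north)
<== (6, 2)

==> stack.pop()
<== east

==> maze.move(dir: west)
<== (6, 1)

==> stack.pop()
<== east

==> maze.move(dir: west)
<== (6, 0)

==> stack.pop()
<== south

==> maze.move(dir: north)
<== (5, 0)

==> maze.sense(dir: north)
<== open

==> stack.push(x: north)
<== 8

==> maze.move(dir: north)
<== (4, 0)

==> maze.sense(dir: east)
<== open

==> stack.push(x: east)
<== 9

==> maze.move(dir: east)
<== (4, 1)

==> maze.sense(dir: north)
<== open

==> stack.push(x: north)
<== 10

==> maze.move(dir: north)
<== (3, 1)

==> maze.sense(dir: west)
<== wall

==> maze.sense(dir: east)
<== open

==> stack.push(x: east)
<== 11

==> maze.move(dir: east)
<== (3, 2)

==> maze.sense(dir: north)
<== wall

==> stack.pop()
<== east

==> maze.move(dir: west)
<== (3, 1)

==> maze.sense(dir: north)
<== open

==> stack.push(x: north)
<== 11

==> maze.move(dir: north)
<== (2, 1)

==> maze.sense(dir: west)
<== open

==> stack.push(x: west)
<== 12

==> maze.move(dir: west)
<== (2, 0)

==> maze.sense(dir: north)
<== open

==> stack.push(x: north)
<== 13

==> maze.move(dir: north)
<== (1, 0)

==> maze.sense(dir: east)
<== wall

==> maze.sense(dir: north)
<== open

==> stack.push(x: north)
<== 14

==> maze.move(dir: north)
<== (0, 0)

==> maze.sense(dir: east)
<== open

==> stack.push(x: east)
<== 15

==> maze.move(dir: east)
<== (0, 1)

==> maze.sense(dir: east)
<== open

==> stack.push(x: east)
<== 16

==> maze.move(dir: east)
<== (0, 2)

==> maze.sense(dir: south)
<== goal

==> maze.move(dir: south)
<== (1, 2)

Answer: (1, 2)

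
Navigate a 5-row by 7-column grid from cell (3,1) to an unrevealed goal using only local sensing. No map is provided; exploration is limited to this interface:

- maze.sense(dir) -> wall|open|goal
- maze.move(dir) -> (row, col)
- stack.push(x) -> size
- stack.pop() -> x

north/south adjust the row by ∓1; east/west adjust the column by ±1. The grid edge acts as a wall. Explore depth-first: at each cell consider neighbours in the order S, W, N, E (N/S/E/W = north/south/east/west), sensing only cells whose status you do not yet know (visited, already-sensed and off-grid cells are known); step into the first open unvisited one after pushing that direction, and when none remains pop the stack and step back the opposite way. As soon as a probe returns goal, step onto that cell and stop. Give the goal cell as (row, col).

! maze.sense(south) ~> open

! stack.push(south) ~> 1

! maze.move(south) ~> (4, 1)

! maze.sense(west) ~> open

! stack.push(west) ~> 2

! maze.move(west) ~> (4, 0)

! maze.sense(north) ~> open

! stack.push(north) ~> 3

! maze.move(north) ~> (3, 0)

! maze.sense(north) ~> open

! stack.push(north) ~> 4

! maze.move(north) ~> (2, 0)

! maze.sense(north) ~> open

! stack.push(north) ~> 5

! maze.move(north) ~> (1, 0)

! maze.sense(north) ~> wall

! maze.sense(east) ~> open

! stack.push(east) ~> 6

! maze.move(east) ~> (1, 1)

! maze.sense(south) ~> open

! stack.push(south) ~> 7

! maze.move(south) ~> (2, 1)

! maze.sense(east) ~> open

! stack.push(east) ~> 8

! maze.move(east) ~> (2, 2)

! maze.sense(south) ~> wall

! maze.sense(north) ~> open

! stack.push(north) ~> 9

! maze.move(north) ~> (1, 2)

! maze.sense(north) ~> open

! stack.push(north) ~> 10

! maze.move(north) ~> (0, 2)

! maze.sense(west) ~> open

! stack.push(west) ~> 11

! maze.move(west) ~> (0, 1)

! stack.pop() ~> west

! maze.move(east) ~> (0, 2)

! maze.sense(east) ~> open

! stack.push(east) ~> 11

! maze.move(east) ~> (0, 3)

! maze.sense(south) ~> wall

! maze.sense(east) ~> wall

! stack.pop() ~> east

! maze.move(west) ~> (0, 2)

! stack.pop() ~> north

! maze.move(south) ~> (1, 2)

! stack.pop() ~> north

! maze.move(south) ~> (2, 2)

! maze.sense(east) ~> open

! stack.push(east) ~> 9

! maze.move(east) ~> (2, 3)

! maze.sense(south) ~> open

! stack.push(south) ~> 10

! maze.move(south) ~> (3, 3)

! maze.sense(south) ~> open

! stack.push(south) ~> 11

! maze.move(south) ~> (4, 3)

! maze.sense(west) ~> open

! stack.push(west) ~> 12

! maze.move(west) ~> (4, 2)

! stack.pop() ~> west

! maze.move(east) ~> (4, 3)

! maze.sense(east) ~> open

! stack.push(east) ~> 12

! maze.move(east) ~> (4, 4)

! maze.sense(north) ~> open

! stack.push(north) ~> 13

! maze.move(north) ~> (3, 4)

! maze.sense(north) ~> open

! stack.push(north) ~> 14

! maze.move(north) ~> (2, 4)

! maze.sense(north) ~> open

! stack.push(north) ~> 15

! maze.move(north) ~> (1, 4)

! maze.sense(east) ~> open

! stack.push(east) ~> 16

! maze.move(east) ~> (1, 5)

! maze.sense(south) ~> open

! stack.push(south) ~> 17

! maze.move(south) ~> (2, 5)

! maze.sense(south) ~> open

! stack.push(south) ~> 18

! maze.move(south) ~> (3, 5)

! maze.sense(south) ~> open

! stack.push(south) ~> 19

! maze.move(south) ~> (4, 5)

! maze.sense(east) ~> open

! stack.push(east) ~> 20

! maze.move(east) ~> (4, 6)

! maze.sense(north) ~> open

! stack.push(north) ~> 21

! maze.move(north) ~> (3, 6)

! maze.sense(north) ~> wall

! stack.pop() ~> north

! maze.move(south) ~> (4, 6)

! stack.pop() ~> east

! maze.move(west) ~> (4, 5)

! stack.pop() ~> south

! maze.move(north) ~> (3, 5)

! stack.pop() ~> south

! maze.move(north) ~> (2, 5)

! stack.pop() ~> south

! maze.move(north) ~> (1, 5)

! maze.sense(north) ~> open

! stack.push(north) ~> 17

! maze.move(north) ~> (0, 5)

! maze.sense(east) ~> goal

! maze.move(east) ~> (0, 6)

Answer: (0, 6)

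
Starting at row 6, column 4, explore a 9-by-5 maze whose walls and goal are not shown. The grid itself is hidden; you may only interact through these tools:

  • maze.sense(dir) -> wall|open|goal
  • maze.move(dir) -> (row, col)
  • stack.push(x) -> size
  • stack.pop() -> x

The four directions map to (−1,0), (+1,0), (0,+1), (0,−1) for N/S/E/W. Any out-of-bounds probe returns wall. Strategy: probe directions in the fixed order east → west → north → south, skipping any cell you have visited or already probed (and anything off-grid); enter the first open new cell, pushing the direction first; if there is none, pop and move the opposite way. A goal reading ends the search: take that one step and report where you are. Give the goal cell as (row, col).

>> maze.sense(west)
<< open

>> stack.push(west)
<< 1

>> maze.move(west)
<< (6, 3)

>> maze.sense(west)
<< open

>> stack.push(west)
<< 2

>> maze.move(west)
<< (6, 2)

>> maze.sense(west)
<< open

>> stack.push(west)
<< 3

>> maze.move(west)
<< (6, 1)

>> maze.sense(west)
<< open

>> stack.push(west)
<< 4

>> maze.move(west)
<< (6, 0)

>> maze.sense(north)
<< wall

>> maze.sense(south)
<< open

>> stack.push(south)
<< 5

>> maze.move(south)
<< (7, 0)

>> maze.sense(east)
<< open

>> stack.push(east)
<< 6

>> maze.move(east)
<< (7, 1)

>> maze.sense(east)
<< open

>> stack.push(east)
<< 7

>> maze.move(east)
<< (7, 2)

>> maze.sense(east)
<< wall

>> maze.sense(south)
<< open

>> stack.push(south)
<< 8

>> maze.move(south)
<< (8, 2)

>> maze.sense(east)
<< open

>> stack.push(east)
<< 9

>> maze.move(east)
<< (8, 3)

>> maze.sense(east)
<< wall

>> stack.pop()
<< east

>> maze.move(west)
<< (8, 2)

>> maze.sense(west)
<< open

>> stack.push(west)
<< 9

>> maze.move(west)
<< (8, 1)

>> maze.sense(west)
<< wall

>> stack.pop()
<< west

>> maze.move(east)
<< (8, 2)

>> stack.pop()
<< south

>> maze.move(north)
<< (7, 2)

>> stack.pop()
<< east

>> maze.move(west)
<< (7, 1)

>> stack.pop()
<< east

>> maze.move(west)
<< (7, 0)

>> stack.pop()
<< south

>> maze.move(north)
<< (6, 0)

>> stack.pop()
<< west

>> maze.move(east)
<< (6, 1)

>> maze.sense(north)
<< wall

>> stack.pop()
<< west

>> maze.move(east)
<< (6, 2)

>> maze.sense(north)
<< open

>> stack.push(north)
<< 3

>> maze.move(north)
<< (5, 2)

>> maze.sense(east)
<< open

>> stack.push(east)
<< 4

>> maze.move(east)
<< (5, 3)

>> maze.sense(east)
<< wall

>> maze.sense(north)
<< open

>> stack.push(north)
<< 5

>> maze.move(north)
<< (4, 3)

>> maze.sense(east)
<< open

>> stack.push(east)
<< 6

>> maze.move(east)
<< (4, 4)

>> maze.sense(north)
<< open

>> stack.push(north)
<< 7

>> maze.move(north)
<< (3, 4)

>> maze.sense(west)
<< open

>> stack.push(west)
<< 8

>> maze.move(west)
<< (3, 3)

>> maze.sense(west)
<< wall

>> maze.sense(north)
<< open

>> stack.push(north)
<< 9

>> maze.move(north)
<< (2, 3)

>> maze.sense(east)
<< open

>> stack.push(east)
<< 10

>> maze.move(east)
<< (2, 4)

>> maze.sense(north)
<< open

>> stack.push(north)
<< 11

>> maze.move(north)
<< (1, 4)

>> maze.sense(west)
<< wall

>> maze.sense(north)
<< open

>> stack.push(north)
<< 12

>> maze.move(north)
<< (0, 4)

>> maze.sense(west)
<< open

>> stack.push(west)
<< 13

>> maze.move(west)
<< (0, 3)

>> maze.sense(west)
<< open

>> stack.push(west)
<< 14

>> maze.move(west)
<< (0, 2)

>> maze.sense(west)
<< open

>> stack.push(west)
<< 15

>> maze.move(west)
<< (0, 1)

>> maze.sense(west)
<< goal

>> maze.move(west)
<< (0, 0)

Answer: (0, 0)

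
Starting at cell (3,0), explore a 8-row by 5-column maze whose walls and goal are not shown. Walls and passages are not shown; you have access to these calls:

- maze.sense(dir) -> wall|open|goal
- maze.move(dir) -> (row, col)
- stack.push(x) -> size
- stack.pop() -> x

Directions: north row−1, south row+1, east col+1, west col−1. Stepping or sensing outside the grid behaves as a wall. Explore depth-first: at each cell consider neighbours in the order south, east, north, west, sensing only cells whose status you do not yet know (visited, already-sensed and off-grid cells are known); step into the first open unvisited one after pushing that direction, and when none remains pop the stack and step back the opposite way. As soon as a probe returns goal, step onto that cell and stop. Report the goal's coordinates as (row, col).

% sense dir: south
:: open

% push x: south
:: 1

% move dir: south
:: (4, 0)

% sense dir: south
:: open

% push x: south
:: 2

% move dir: south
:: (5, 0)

% sense dir: south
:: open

% push x: south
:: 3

% move dir: south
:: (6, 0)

% sense dir: south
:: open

% push x: south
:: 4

% move dir: south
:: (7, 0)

% sense dir: east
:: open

% push x: east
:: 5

% move dir: east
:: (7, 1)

% sense dir: east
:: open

% push x: east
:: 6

% move dir: east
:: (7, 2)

% sense dir: east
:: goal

% move dir: east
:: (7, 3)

Answer: (7, 3)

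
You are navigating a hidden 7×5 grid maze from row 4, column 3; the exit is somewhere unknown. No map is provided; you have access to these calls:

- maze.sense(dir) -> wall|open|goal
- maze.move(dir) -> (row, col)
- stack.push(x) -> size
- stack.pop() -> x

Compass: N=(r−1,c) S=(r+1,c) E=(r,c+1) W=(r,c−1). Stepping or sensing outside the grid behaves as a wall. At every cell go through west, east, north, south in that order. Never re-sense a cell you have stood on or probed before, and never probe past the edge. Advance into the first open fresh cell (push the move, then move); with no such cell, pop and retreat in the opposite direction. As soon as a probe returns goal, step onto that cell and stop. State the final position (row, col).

[in] maze.sense dir: west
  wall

[in] maze.sense dir: east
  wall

[in] maze.sense dir: north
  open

[in] stack.push x: north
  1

[in] maze.move dir: north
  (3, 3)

[in] maze.sense dir: west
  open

[in] stack.push x: west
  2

[in] maze.move dir: west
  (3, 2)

[in] maze.sense dir: west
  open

[in] stack.push x: west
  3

[in] maze.move dir: west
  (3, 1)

[in] maze.sense dir: west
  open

[in] stack.push x: west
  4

[in] maze.move dir: west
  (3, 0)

[in] maze.sense dir: north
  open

[in] stack.push x: north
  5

[in] maze.move dir: north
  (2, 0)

[in] maze.sense dir: east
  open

[in] stack.push x: east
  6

[in] maze.move dir: east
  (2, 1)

[in] maze.sense dir: east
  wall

[in] maze.sense dir: north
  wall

[in] stack.pop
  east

[in] maze.move dir: west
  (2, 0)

[in] maze.sense dir: north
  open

[in] stack.push x: north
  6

[in] maze.move dir: north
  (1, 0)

[in] maze.sense dir: north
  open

[in] stack.push x: north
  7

[in] maze.move dir: north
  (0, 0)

[in] maze.sense dir: east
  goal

[in] maze.move dir: east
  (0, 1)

Answer: (0, 1)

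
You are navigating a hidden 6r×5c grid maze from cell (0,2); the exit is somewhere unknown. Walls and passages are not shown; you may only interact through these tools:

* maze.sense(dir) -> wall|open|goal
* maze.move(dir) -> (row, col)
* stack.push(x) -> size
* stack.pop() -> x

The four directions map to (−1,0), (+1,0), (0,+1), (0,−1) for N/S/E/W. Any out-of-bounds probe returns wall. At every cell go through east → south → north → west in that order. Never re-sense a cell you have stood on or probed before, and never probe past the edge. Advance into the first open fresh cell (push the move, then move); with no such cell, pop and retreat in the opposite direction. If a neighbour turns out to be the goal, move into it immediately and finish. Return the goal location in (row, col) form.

Action: maze.sense[dir→east]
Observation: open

Action: stack.push[x→east]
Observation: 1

Action: maze.move[dir→east]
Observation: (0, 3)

Action: maze.sense[dir→east]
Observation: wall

Action: maze.sense[dir→south]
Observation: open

Action: stack.push[x→south]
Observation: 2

Action: maze.move[dir→south]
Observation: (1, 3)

Action: maze.sense[dir→east]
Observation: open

Action: stack.push[x→east]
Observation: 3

Action: maze.move[dir→east]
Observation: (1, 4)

Action: maze.sense[dir→south]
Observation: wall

Action: stack.pop[]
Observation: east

Action: maze.move[dir→west]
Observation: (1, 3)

Action: maze.sense[dir→south]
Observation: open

Action: stack.push[x→south]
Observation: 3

Action: maze.move[dir→south]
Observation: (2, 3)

Action: maze.sense[dir→south]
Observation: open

Action: stack.push[x→south]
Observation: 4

Action: maze.move[dir→south]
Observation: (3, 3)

Action: maze.sense[dir→east]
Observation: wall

Action: maze.sense[dir→south]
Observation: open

Action: stack.push[x→south]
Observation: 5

Action: maze.move[dir→south]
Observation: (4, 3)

Action: maze.sense[dir→east]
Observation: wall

Action: maze.sense[dir→south]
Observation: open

Action: stack.push[x→south]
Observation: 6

Action: maze.move[dir→south]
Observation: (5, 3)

Action: maze.sense[dir→east]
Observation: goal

Action: maze.move[dir→east]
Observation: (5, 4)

Answer: (5, 4)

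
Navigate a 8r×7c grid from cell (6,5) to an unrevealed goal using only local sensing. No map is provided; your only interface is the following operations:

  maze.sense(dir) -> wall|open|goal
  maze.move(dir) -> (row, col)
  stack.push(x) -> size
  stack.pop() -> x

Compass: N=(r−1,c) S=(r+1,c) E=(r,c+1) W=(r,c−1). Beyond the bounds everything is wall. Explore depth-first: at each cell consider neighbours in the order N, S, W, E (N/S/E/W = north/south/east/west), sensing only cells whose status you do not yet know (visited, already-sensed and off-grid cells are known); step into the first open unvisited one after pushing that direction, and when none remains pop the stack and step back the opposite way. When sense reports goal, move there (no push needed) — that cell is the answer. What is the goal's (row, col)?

→ sense(dir→north)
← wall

→ sense(dir→south)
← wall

→ sense(dir→west)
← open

→ push(x→west)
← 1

→ move(dir→west)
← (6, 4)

→ sense(dir→north)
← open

→ push(x→north)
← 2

→ move(dir→north)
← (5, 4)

→ sense(dir→north)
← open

→ push(x→north)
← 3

→ move(dir→north)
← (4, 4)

→ sense(dir→north)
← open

→ push(x→north)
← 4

→ move(dir→north)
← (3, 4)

→ sense(dir→north)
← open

→ push(x→north)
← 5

→ move(dir→north)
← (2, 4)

→ sense(dir→north)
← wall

→ sense(dir→west)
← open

→ push(x→west)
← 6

→ move(dir→west)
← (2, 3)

→ sense(dir→north)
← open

→ push(x→north)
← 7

→ move(dir→north)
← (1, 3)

→ sense(dir→north)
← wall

→ sense(dir→west)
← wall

→ pop()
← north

→ move(dir→south)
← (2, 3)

→ sense(dir→south)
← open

→ push(x→south)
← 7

→ move(dir→south)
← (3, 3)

→ sense(dir→south)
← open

→ push(x→south)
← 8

→ move(dir→south)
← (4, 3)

→ sense(dir→south)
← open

→ push(x→south)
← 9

→ move(dir→south)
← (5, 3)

→ sense(dir→south)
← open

→ push(x→south)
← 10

→ move(dir→south)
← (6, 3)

→ sense(dir→south)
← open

→ push(x→south)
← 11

→ move(dir→south)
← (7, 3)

→ sense(dir→west)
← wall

→ sense(dir→east)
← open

→ push(x→east)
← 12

→ move(dir→east)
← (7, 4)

→ pop()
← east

→ move(dir→west)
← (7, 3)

→ pop()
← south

→ move(dir→north)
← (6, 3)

→ sense(dir→west)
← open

→ push(x→west)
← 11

→ move(dir→west)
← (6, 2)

→ sense(dir→north)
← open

→ push(x→north)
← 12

→ move(dir→north)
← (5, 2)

→ sense(dir→north)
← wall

→ sense(dir→west)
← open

→ push(x→west)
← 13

→ move(dir→west)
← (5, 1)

→ sense(dir→north)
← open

→ push(x→north)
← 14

→ move(dir→north)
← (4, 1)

→ sense(dir→north)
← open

→ push(x→north)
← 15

→ move(dir→north)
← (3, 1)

→ sense(dir→north)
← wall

→ sense(dir→west)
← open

→ push(x→west)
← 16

→ move(dir→west)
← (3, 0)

→ sense(dir→north)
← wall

→ sense(dir→south)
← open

→ push(x→south)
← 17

→ move(dir→south)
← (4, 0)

→ sense(dir→south)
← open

→ push(x→south)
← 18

→ move(dir→south)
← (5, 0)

→ sense(dir→south)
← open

→ push(x→south)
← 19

→ move(dir→south)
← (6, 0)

→ sense(dir→south)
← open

→ push(x→south)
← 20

→ move(dir→south)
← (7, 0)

→ sense(dir→east)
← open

→ push(x→east)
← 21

→ move(dir→east)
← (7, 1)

→ sense(dir→north)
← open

→ push(x→north)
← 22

→ move(dir→north)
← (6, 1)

→ pop()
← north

→ move(dir→south)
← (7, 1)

→ pop()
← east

→ move(dir→west)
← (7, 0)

→ pop()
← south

→ move(dir→north)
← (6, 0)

→ pop()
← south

→ move(dir→north)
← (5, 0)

→ pop()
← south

→ move(dir→north)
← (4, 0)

→ pop()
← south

→ move(dir→north)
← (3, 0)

→ pop()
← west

→ move(dir→east)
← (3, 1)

→ sense(dir→east)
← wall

→ pop()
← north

→ move(dir→south)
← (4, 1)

→ pop()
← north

→ move(dir→south)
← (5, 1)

→ pop()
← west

→ move(dir→east)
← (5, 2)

→ pop()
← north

→ move(dir→south)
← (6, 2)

→ pop()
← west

→ move(dir→east)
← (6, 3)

→ pop()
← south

→ move(dir→north)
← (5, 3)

→ pop()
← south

→ move(dir→north)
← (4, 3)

→ pop()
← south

→ move(dir→north)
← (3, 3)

→ pop()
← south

→ move(dir→north)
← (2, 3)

→ sense(dir→west)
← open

→ push(x→west)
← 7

→ move(dir→west)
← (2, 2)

→ pop()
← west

→ move(dir→east)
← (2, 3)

→ pop()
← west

→ move(dir→east)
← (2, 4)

→ sense(dir→east)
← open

→ push(x→east)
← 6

→ move(dir→east)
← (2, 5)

→ sense(dir→north)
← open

→ push(x→north)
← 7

→ move(dir→north)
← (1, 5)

→ sense(dir→north)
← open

→ push(x→north)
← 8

→ move(dir→north)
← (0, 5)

→ sense(dir→west)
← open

→ push(x→west)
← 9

→ move(dir→west)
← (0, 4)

→ pop()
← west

→ move(dir→east)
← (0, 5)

→ sense(dir→east)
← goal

→ move(dir→east)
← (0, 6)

Answer: (0, 6)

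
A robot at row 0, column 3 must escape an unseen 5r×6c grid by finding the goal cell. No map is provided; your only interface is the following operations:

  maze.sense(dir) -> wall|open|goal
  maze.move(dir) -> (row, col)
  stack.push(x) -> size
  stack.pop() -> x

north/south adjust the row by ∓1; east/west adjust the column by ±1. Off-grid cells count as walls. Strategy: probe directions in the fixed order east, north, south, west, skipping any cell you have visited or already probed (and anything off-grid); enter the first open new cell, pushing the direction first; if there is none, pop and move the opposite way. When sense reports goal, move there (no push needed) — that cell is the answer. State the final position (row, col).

% maze.sense dir=east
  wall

% maze.sense dir=south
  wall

% maze.sense dir=west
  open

% stack.push x=west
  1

% maze.move dir=west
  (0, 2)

% maze.sense dir=south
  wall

% maze.sense dir=west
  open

% stack.push x=west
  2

% maze.move dir=west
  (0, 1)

% maze.sense dir=south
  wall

% maze.sense dir=west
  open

% stack.push x=west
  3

% maze.move dir=west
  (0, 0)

% maze.sense dir=south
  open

% stack.push x=south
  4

% maze.move dir=south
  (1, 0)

% maze.sense dir=south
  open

% stack.push x=south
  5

% maze.move dir=south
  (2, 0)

% maze.sense dir=east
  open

% stack.push x=east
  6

% maze.move dir=east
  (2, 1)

% maze.sense dir=east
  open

% stack.push x=east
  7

% maze.move dir=east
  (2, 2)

% maze.sense dir=east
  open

% stack.push x=east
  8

% maze.move dir=east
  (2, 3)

% maze.sense dir=east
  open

% stack.push x=east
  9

% maze.move dir=east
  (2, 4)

% maze.sense dir=east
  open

% stack.push x=east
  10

% maze.move dir=east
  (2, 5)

% maze.sense dir=north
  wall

% maze.sense dir=south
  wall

% stack.pop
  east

% maze.move dir=west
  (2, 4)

% maze.sense dir=north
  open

% stack.push x=north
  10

% maze.move dir=north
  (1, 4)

% stack.pop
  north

% maze.move dir=south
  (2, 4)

% maze.sense dir=south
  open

% stack.push x=south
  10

% maze.move dir=south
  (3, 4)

% maze.sense dir=south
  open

% stack.push x=south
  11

% maze.move dir=south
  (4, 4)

% maze.sense dir=east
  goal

% maze.move dir=east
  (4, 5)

Answer: (4, 5)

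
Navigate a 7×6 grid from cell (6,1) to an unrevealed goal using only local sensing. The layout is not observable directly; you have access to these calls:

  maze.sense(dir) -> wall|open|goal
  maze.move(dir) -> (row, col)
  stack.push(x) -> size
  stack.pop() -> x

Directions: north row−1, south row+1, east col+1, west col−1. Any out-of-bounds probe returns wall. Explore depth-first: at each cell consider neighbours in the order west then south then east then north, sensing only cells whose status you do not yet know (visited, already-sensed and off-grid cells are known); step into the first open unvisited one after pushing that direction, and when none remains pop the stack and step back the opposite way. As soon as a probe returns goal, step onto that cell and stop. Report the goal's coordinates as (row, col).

~$ maze.sense dir='west'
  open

~$ stack.push x='west'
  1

~$ maze.move dir='west'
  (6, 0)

~$ maze.sense dir='north'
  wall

~$ stack.pop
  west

~$ maze.move dir='east'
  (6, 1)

~$ maze.sense dir='east'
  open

~$ stack.push x='east'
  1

~$ maze.move dir='east'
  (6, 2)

~$ maze.sense dir='east'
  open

~$ stack.push x='east'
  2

~$ maze.move dir='east'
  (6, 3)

~$ maze.sense dir='east'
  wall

~$ maze.sense dir='north'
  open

~$ stack.push x='north'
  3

~$ maze.move dir='north'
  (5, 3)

~$ maze.sense dir='west'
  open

~$ stack.push x='west'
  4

~$ maze.move dir='west'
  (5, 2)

~$ maze.sense dir='west'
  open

~$ stack.push x='west'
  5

~$ maze.move dir='west'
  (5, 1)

~$ maze.sense dir='north'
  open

~$ stack.push x='north'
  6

~$ maze.move dir='north'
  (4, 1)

~$ maze.sense dir='west'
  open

~$ stack.push x='west'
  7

~$ maze.move dir='west'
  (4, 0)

~$ maze.sense dir='north'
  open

~$ stack.push x='north'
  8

~$ maze.move dir='north'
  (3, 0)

~$ maze.sense dir='east'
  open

~$ stack.push x='east'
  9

~$ maze.move dir='east'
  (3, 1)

~$ maze.sense dir='east'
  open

~$ stack.push x='east'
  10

~$ maze.move dir='east'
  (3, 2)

~$ maze.sense dir='south'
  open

~$ stack.push x='south'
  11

~$ maze.move dir='south'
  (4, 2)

~$ maze.sense dir='east'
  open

~$ stack.push x='east'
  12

~$ maze.move dir='east'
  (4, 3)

~$ maze.sense dir='east'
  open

~$ stack.push x='east'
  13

~$ maze.move dir='east'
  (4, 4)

~$ maze.sense dir='south'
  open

~$ stack.push x='south'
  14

~$ maze.move dir='south'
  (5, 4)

~$ maze.sense dir='east'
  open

~$ stack.push x='east'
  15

~$ maze.move dir='east'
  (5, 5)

~$ maze.sense dir='south'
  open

~$ stack.push x='south'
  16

~$ maze.move dir='south'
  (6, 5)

~$ stack.pop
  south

~$ maze.move dir='north'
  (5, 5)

~$ maze.sense dir='north'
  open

~$ stack.push x='north'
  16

~$ maze.move dir='north'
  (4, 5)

~$ maze.sense dir='north'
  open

~$ stack.push x='north'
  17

~$ maze.move dir='north'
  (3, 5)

~$ maze.sense dir='west'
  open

~$ stack.push x='west'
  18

~$ maze.move dir='west'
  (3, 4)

~$ maze.sense dir='west'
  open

~$ stack.push x='west'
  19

~$ maze.move dir='west'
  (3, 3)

~$ maze.sense dir='north'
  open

~$ stack.push x='north'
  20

~$ maze.move dir='north'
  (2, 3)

~$ maze.sense dir='west'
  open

~$ stack.push x='west'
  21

~$ maze.move dir='west'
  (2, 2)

~$ maze.sense dir='west'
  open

~$ stack.push x='west'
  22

~$ maze.move dir='west'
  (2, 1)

~$ maze.sense dir='west'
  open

~$ stack.push x='west'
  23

~$ maze.move dir='west'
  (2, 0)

~$ maze.sense dir='north'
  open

~$ stack.push x='north'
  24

~$ maze.move dir='north'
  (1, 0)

~$ maze.sense dir='east'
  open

~$ stack.push x='east'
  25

~$ maze.move dir='east'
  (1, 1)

~$ maze.sense dir='east'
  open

~$ stack.push x='east'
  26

~$ maze.move dir='east'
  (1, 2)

~$ maze.sense dir='east'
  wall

~$ maze.sense dir='north'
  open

~$ stack.push x='north'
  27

~$ maze.move dir='north'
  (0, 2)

~$ maze.sense dir='west'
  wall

~$ maze.sense dir='east'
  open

~$ stack.push x='east'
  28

~$ maze.move dir='east'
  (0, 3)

~$ maze.sense dir='east'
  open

~$ stack.push x='east'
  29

~$ maze.move dir='east'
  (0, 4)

~$ maze.sense dir='south'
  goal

~$ maze.move dir='south'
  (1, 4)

Answer: (1, 4)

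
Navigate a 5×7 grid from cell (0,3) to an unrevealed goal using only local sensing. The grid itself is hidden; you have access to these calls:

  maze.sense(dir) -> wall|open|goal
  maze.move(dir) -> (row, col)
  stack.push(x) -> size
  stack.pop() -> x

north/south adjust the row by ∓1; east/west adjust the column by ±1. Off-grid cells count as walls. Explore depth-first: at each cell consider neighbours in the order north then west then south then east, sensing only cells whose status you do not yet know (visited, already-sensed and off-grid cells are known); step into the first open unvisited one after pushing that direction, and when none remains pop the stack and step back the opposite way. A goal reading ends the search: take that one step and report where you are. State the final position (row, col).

[in] maze.sense west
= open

[in] stack.push west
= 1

[in] maze.move west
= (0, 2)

[in] maze.sense west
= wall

[in] maze.sense south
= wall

[in] stack.pop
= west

[in] maze.move east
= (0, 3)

[in] maze.sense south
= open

[in] stack.push south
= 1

[in] maze.move south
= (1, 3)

[in] maze.sense south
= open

[in] stack.push south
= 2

[in] maze.move south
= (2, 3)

[in] maze.sense west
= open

[in] stack.push west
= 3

[in] maze.move west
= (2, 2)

[in] maze.sense west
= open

[in] stack.push west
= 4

[in] maze.move west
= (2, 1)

[in] maze.sense north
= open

[in] stack.push north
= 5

[in] maze.move north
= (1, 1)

[in] maze.sense west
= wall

[in] stack.pop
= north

[in] maze.move south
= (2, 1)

[in] maze.sense west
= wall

[in] maze.sense south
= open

[in] stack.push south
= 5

[in] maze.move south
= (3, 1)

[in] maze.sense west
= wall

[in] maze.sense south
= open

[in] stack.push south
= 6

[in] maze.move south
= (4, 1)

[in] maze.sense west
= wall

[in] maze.sense east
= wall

[in] stack.pop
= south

[in] maze.move north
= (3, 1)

[in] maze.sense east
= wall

[in] stack.pop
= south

[in] maze.move north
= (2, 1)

[in] stack.pop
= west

[in] maze.move east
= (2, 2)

[in] stack.pop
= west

[in] maze.move east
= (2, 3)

[in] maze.sense south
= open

[in] stack.push south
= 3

[in] maze.move south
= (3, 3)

[in] maze.sense south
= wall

[in] maze.sense east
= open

[in] stack.push east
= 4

[in] maze.move east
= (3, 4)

[in] maze.sense north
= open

[in] stack.push north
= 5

[in] maze.move north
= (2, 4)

[in] maze.sense north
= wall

[in] maze.sense east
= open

[in] stack.push east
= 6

[in] maze.move east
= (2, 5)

[in] maze.sense north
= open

[in] stack.push north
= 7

[in] maze.move north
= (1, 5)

[in] maze.sense north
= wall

[in] maze.sense east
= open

[in] stack.push east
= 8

[in] maze.move east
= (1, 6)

[in] maze.sense north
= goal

[in] maze.move north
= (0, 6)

Answer: (0, 6)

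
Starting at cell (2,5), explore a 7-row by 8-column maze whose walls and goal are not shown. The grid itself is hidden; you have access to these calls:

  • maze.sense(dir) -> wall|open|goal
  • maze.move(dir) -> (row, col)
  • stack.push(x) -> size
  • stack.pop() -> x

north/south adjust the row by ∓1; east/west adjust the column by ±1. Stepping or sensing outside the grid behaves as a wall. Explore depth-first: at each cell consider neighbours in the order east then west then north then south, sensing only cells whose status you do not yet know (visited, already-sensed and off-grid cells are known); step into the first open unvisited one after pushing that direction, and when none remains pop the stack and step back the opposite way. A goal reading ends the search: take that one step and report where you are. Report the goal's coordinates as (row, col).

Then sense on east, and see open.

Calling push on east, : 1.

Using move on east, → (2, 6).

Invoking sense on east, giving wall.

Invoking sense on north, and get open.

Invoking push on north, — result: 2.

I invoke move on north, — result: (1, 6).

I run sense on east, which returns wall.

Then sense on west, and see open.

Calling push on west, → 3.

Now I run move on west, — result: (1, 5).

I run sense on west, and observe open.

Next I call push on west, and see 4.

Using move on west, which returns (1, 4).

Next I call sense on west, and observe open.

Using push on west, and get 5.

Using move on west, : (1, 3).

Next I call sense on west, and get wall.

I call sense on north, which returns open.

Using push on north, → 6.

I call move on north, — result: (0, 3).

Then sense on east, yielding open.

Invoking push on east, : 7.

I run move on east, and get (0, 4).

Using sense on east, and see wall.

I call pop(), yielding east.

Using move on west, which returns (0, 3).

I try sense on west, → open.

I use push on west, giving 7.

Next I call move on west, and get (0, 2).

I run sense on west, giving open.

I run push on west, giving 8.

I call move on west, yielding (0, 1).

I call sense on west, : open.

I try push on west, : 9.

I run move on west, which returns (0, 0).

I run sense on south, : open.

Using push on south, and get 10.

Invoking move on south, yielding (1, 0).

I call sense on east, and get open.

Next I call push on east, and observe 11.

Calling move on east, yielding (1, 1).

Now I run sense on south, → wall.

Invoking pop, — result: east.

I use move on west, and observe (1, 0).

I run sense on south, which returns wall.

Invoking pop(), : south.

Invoking move on north, — result: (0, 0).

I try pop, and observe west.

I call move on east, giving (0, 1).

Next I call pop, → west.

I invoke move on east, and get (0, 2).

I invoke pop(), and get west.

Next I call move on east, — result: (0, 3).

I invoke pop(), → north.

Using move on south, and see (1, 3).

Then sense on south, → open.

Next I call push on south, and see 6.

I try move on south, → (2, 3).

Invoking sense on east, : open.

I invoke push on east, — result: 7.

Calling move on east, and get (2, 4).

I run sense on south, giving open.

Using push on south, : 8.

I invoke move on south, and get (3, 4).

Then sense on east, giving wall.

Using sense on west, giving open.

Then push on west, : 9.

I call move on west, : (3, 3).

I invoke sense on west, yielding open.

Using push on west, : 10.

Calling move on west, which returns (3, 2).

Then sense on west, — result: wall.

Now I run sense on north, which returns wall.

I use sense on south, and observe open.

Then push on south, giving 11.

I invoke move on south, and get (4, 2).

Calling sense on east, — result: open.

I run push on east, — result: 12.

I run move on east, and observe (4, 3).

Invoking sense on east, → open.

Then push on east, and observe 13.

Calling move on east, — result: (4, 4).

Using sense on east, giving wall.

Next I call sense on south, yielding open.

Using push on south, giving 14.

Invoking move on south, giving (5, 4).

I invoke sense on east, and get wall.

Then sense on west, — result: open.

Then push on west, which returns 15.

Calling move on west, giving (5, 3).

I run sense on west, and see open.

Now I run push on west, and see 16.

Now I run move on west, — result: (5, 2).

Using sense on west, giving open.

Then push on west, and see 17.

I run move on west, — result: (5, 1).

I try sense on west, — result: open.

I run push on west, → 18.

Now I run move on west, → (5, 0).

Invoking sense on north, → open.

I invoke push on north, — result: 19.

I call move on north, yielding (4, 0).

I use sense on east, → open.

I invoke push on east, and observe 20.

Then move on east, — result: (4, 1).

I try pop(), and get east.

I try move on west, and see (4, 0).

I try sense on north, → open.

I invoke push on north, — result: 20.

Using move on north, giving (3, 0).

Next I call pop(), → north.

Calling move on south, and see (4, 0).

Using pop, and observe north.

I invoke move on south, — result: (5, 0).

Now I run sense on south, and get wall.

Calling pop, yielding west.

I invoke move on east, and observe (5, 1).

Calling sense on south, and observe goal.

Then move on south, and see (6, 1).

Answer: (6, 1)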